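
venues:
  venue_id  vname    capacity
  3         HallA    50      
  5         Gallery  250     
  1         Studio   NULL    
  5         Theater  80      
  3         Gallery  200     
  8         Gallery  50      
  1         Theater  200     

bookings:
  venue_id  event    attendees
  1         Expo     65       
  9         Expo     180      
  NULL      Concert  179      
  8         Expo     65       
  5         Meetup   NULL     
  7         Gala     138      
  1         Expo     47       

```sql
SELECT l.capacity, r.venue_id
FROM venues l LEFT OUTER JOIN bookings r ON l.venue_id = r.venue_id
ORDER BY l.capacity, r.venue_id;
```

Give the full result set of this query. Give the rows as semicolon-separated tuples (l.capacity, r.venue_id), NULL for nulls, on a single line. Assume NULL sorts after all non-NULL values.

(50, 8); (50, NULL); (80, 5); (200, 1); (200, 1); (200, NULL); (250, 5); (NULL, 1); (NULL, 1)

LEFT JOIN keeps every row from `venues`; unmatched rows get NULL for `bookings`'s columns.
Matching on l.venue_id = r.venue_id. A NULL in a compared column never satisfies the condition.
- l row (venue_id=3): no match → kept, r columns NULL.
- l row (venue_id=5): matches 1 r row(s) → 1 output row(s).
- l row (venue_id=1): matches 2 r row(s) → 2 output row(s).
- l row (venue_id=5): matches 1 r row(s) → 1 output row(s).
- l row (venue_id=3): no match → kept, r columns NULL.
- l row (venue_id=8): matches 1 r row(s) → 1 output row(s).
- l row (venue_id=1): matches 2 r row(s) → 2 output row(s).
After projecting and ordering:
l.capacity | r.venue_id
50 | 8
50 | NULL
80 | 5
200 | 1
200 | 1
200 | NULL
250 | 5
NULL | 1
NULL | 1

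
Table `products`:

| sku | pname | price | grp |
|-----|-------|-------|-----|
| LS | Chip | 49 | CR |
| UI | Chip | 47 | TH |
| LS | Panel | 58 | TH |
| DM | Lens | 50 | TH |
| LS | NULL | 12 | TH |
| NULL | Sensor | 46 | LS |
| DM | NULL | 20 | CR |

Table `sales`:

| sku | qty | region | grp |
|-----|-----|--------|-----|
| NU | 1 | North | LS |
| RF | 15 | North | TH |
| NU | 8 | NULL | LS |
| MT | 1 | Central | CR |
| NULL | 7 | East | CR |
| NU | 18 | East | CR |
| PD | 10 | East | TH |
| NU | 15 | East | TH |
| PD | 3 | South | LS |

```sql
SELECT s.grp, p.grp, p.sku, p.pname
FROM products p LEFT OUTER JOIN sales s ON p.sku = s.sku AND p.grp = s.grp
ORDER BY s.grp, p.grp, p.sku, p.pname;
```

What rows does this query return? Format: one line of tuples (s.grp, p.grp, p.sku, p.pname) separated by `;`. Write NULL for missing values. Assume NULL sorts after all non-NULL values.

(NULL, CR, DM, NULL); (NULL, CR, LS, Chip); (NULL, LS, NULL, Sensor); (NULL, TH, DM, Lens); (NULL, TH, LS, Panel); (NULL, TH, LS, NULL); (NULL, TH, UI, Chip)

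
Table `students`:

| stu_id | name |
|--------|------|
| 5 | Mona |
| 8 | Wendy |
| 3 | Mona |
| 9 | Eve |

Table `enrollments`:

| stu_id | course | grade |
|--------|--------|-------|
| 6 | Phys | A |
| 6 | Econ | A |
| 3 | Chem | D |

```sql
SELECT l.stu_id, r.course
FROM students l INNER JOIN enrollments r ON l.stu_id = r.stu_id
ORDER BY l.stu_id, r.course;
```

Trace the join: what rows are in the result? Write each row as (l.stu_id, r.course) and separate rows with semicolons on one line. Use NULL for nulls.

INNER JOIN keeps only pairs where the ON condition holds.
Matching on l.stu_id = r.stu_id.
- l row (stu_id=5): no match → dropped.
- l row (stu_id=8): no match → dropped.
- l row (stu_id=3): matches 1 r row(s) → 1 output row(s).
- l row (stu_id=9): no match → dropped.
After projecting and ordering:
l.stu_id | r.course
3 | Chem

(3, Chem)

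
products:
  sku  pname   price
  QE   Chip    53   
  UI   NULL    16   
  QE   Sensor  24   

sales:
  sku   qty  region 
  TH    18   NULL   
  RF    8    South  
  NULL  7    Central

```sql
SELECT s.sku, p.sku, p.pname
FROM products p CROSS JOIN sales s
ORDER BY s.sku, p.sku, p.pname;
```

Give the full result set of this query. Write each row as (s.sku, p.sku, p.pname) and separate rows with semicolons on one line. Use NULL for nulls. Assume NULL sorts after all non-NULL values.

CROSS JOIN pairs every row of `products` with every row of `sales`: 3 × 3 = 9 rows.
After projecting and ordering:
s.sku | p.sku | p.pname
RF | QE | Chip
RF | QE | Sensor
RF | UI | NULL
TH | QE | Chip
TH | QE | Sensor
TH | UI | NULL
NULL | QE | Chip
NULL | QE | Sensor
NULL | UI | NULL

(RF, QE, Chip); (RF, QE, Sensor); (RF, UI, NULL); (TH, QE, Chip); (TH, QE, Sensor); (TH, UI, NULL); (NULL, QE, Chip); (NULL, QE, Sensor); (NULL, UI, NULL)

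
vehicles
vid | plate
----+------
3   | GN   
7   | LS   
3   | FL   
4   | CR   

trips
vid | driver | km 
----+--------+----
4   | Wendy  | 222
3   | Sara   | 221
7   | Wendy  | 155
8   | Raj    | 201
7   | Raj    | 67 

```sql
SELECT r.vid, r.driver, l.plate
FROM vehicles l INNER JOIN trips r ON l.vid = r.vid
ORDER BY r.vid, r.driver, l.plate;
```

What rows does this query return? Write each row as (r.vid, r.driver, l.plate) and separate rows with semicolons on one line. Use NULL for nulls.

(3, Sara, FL); (3, Sara, GN); (4, Wendy, CR); (7, Raj, LS); (7, Wendy, LS)

INNER JOIN keeps only pairs where the ON condition holds.
Matching on l.vid = r.vid.
- l[0] vid=3 → 1 match(es) in r → 1 row(s).
- l[1] vid=7 → 2 match(es) in r → 2 row(s).
- l[2] vid=3 → 1 match(es) in r → 1 row(s).
- l[3] vid=4 → 1 match(es) in r → 1 row(s).
After projecting and ordering:
r.vid | r.driver | l.plate
3 | Sara | FL
3 | Sara | GN
4 | Wendy | CR
7 | Raj | LS
7 | Wendy | LS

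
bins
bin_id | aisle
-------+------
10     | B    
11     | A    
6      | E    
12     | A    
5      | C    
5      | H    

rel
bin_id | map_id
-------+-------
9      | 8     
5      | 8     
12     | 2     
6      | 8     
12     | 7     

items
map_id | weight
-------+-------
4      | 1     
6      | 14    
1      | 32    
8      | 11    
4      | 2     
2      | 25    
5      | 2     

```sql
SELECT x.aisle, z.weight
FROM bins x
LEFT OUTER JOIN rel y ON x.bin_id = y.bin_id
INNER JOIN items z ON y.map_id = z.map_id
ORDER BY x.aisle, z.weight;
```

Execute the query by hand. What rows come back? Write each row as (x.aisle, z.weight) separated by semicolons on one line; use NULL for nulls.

(A, 25); (C, 11); (E, 11); (H, 11)

Step 1 — x LEFT JOIN y on bin_id → 7 row(s).
Then INNER JOIN `items z` on map_id: keep only rows whose y.map_id appears in z.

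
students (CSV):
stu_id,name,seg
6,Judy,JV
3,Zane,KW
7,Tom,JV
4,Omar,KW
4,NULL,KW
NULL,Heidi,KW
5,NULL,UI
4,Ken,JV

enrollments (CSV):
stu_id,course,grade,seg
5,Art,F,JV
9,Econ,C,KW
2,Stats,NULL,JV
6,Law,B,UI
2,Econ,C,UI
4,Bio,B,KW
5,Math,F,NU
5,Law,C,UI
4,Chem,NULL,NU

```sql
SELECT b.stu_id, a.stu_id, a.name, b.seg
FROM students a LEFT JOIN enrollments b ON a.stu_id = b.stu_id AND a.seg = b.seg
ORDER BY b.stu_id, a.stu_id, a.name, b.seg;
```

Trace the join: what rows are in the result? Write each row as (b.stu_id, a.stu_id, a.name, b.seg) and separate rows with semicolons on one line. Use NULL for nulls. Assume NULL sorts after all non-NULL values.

LEFT JOIN keeps every row from `students`; unmatched rows get NULL for `enrollments`'s columns.
Matching on a.stu_id = b.stu_id AND a.seg = b.seg. A NULL in a compared column never satisfies the condition.
- stu_id=6, seg=JV: no b row matches, row kept with b columns NULL.
- stu_id=3, seg=KW: no b row matches, row kept with b columns NULL.
- stu_id=7, seg=JV: no b row matches, row kept with b columns NULL.
- stu_id=4, seg=KW: 1 matching b row(s), so 1 row(s) emitted.
- stu_id=4, seg=KW: 1 matching b row(s), so 1 row(s) emitted.
- stu_id=NULL, seg=KW: no b row matches, row kept with b columns NULL.
- stu_id=5, seg=UI: 1 matching b row(s), so 1 row(s) emitted.
- stu_id=4, seg=JV: no b row matches, row kept with b columns NULL.
After projecting and ordering:
b.stu_id | a.stu_id | a.name | b.seg
4 | 4 | Omar | KW
4 | 4 | NULL | KW
5 | 5 | NULL | UI
NULL | 3 | Zane | NULL
NULL | 4 | Ken | NULL
NULL | 6 | Judy | NULL
NULL | 7 | Tom | NULL
NULL | NULL | Heidi | NULL

(4, 4, Omar, KW); (4, 4, NULL, KW); (5, 5, NULL, UI); (NULL, 3, Zane, NULL); (NULL, 4, Ken, NULL); (NULL, 6, Judy, NULL); (NULL, 7, Tom, NULL); (NULL, NULL, Heidi, NULL)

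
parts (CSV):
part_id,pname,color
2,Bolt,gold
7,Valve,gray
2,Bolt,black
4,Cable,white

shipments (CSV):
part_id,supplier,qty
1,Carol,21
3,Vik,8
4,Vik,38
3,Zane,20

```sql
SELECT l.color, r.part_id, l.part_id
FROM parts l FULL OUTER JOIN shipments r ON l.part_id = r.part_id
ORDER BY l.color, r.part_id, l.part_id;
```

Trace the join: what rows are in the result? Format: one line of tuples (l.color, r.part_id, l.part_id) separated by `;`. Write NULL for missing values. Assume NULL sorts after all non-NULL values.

FULL OUTER JOIN keeps every row from both sides; unmatched rows get NULL for the other side's columns.
Matching on l.part_id = r.part_id.
- part_id=2: no r row matches, row kept with r columns NULL.
- part_id=7: no r row matches, row kept with r columns NULL.
- part_id=2: no r row matches, row kept with r columns NULL.
- part_id=4: 1 matching r row(s), so 1 row(s) emitted.
- 3 row(s) from r found no l partner → padded with NULL.
After projecting and ordering:
l.color | r.part_id | l.part_id
black | NULL | 2
gold | NULL | 2
gray | NULL | 7
white | 4 | 4
NULL | 1 | NULL
NULL | 3 | NULL
NULL | 3 | NULL

(black, NULL, 2); (gold, NULL, 2); (gray, NULL, 7); (white, 4, 4); (NULL, 1, NULL); (NULL, 3, NULL); (NULL, 3, NULL)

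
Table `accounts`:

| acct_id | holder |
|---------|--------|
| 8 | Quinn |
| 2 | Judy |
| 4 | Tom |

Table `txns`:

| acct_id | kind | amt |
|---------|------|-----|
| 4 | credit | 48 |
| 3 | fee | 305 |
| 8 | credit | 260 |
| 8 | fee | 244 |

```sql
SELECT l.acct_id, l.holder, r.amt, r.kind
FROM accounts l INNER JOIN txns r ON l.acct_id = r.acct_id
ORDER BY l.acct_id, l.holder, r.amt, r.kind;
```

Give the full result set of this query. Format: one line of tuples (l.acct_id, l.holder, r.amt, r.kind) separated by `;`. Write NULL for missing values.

INNER JOIN keeps only pairs where the ON condition holds.
Matching on l.acct_id = r.acct_id.
Matched pairs: 3.

(4, Tom, 48, credit); (8, Quinn, 244, fee); (8, Quinn, 260, credit)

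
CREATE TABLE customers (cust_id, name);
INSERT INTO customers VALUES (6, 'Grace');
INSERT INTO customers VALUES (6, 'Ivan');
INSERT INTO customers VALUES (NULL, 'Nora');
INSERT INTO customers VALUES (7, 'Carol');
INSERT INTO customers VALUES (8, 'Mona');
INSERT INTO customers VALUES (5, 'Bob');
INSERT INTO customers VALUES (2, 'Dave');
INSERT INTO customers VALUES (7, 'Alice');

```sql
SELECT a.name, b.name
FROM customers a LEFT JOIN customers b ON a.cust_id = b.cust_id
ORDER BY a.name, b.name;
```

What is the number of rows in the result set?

12

LEFT JOIN keeps every row from `customers a`; unmatched rows get NULL for `customers b`'s columns.
Matching on a.cust_id = b.cust_id. A NULL in a compared column never satisfies the condition.
Matched pairs: 11; unmatched a rows kept: 1.
Total: 11 matched + 1 padded = 12 rows.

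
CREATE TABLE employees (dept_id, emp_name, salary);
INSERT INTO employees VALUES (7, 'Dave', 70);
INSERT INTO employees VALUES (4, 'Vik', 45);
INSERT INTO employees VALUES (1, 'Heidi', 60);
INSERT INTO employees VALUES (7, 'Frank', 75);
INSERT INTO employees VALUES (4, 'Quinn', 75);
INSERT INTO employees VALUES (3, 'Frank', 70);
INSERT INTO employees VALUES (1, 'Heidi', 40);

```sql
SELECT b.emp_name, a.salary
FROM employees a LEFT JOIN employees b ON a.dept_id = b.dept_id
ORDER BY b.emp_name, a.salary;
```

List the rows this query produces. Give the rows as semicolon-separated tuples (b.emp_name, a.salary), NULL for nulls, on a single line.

(Dave, 70); (Dave, 75); (Frank, 70); (Frank, 70); (Frank, 75); (Heidi, 40); (Heidi, 40); (Heidi, 60); (Heidi, 60); (Quinn, 45); (Quinn, 75); (Vik, 45); (Vik, 75)

LEFT JOIN keeps every row from `employees a`; unmatched rows get NULL for `employees b`'s columns.
Matching on a.dept_id = b.dept_id.
- dept_id=7: 2 matching b row(s), so 2 row(s) emitted.
- dept_id=4: 2 matching b row(s), so 2 row(s) emitted.
- dept_id=1: 2 matching b row(s), so 2 row(s) emitted.
- dept_id=7: 2 matching b row(s), so 2 row(s) emitted.
- dept_id=4: 2 matching b row(s), so 2 row(s) emitted.
- dept_id=3: 1 matching b row(s), so 1 row(s) emitted.
- dept_id=1: 2 matching b row(s), so 2 row(s) emitted.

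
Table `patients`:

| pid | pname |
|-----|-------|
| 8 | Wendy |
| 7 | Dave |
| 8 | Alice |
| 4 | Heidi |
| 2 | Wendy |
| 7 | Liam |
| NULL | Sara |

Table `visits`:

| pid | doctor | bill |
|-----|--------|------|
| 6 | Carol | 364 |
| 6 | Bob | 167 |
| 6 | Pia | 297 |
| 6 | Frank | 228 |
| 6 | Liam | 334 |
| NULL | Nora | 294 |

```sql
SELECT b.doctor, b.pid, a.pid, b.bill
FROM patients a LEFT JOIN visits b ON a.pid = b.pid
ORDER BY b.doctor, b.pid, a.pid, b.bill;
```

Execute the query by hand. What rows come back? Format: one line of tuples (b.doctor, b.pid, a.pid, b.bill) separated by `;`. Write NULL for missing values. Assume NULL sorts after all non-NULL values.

(NULL, NULL, 2, NULL); (NULL, NULL, 4, NULL); (NULL, NULL, 7, NULL); (NULL, NULL, 7, NULL); (NULL, NULL, 8, NULL); (NULL, NULL, 8, NULL); (NULL, NULL, NULL, NULL)

LEFT JOIN keeps every row from `patients`; unmatched rows get NULL for `visits`'s columns.
Matching on a.pid = b.pid. A NULL in a compared column never satisfies the condition.
- pid=8: no b row matches, row kept with b columns NULL.
- pid=7: no b row matches, row kept with b columns NULL.
- pid=8: no b row matches, row kept with b columns NULL.
- pid=4: no b row matches, row kept with b columns NULL.
- pid=2: no b row matches, row kept with b columns NULL.
- pid=7: no b row matches, row kept with b columns NULL.
- pid=NULL: no b row matches, row kept with b columns NULL.
After projecting and ordering:
b.doctor | b.pid | a.pid | b.bill
NULL | NULL | 2 | NULL
NULL | NULL | 4 | NULL
NULL | NULL | 7 | NULL
NULL | NULL | 7 | NULL
NULL | NULL | 8 | NULL
NULL | NULL | 8 | NULL
NULL | NULL | NULL | NULL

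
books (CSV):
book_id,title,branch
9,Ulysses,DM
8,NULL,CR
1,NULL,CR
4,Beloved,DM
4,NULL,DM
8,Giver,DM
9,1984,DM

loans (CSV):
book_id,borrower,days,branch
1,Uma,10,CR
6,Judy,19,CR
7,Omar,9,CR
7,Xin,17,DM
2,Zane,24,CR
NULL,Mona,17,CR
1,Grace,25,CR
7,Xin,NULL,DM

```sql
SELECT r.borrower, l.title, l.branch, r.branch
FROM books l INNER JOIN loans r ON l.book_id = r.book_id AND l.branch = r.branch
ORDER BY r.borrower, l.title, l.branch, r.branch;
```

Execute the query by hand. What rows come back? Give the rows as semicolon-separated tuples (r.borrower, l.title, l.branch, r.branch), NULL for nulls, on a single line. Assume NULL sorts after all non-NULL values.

INNER JOIN keeps only pairs where the ON condition holds.
Matching on l.book_id = r.book_id AND l.branch = r.branch. A NULL in a compared column never satisfies the condition.
- l[0] book_id=9, branch=DM → no match; dropped.
- l[1] book_id=8, branch=CR → no match; dropped.
- l[2] book_id=1, branch=CR → 2 match(es) in r → 2 row(s).
- l[3] book_id=4, branch=DM → no match; dropped.
- l[4] book_id=4, branch=DM → no match; dropped.
- l[5] book_id=8, branch=DM → no match; dropped.
- l[6] book_id=9, branch=DM → no match; dropped.
After projecting and ordering:
r.borrower | l.title | l.branch | r.branch
Grace | NULL | CR | CR
Uma | NULL | CR | CR

(Grace, NULL, CR, CR); (Uma, NULL, CR, CR)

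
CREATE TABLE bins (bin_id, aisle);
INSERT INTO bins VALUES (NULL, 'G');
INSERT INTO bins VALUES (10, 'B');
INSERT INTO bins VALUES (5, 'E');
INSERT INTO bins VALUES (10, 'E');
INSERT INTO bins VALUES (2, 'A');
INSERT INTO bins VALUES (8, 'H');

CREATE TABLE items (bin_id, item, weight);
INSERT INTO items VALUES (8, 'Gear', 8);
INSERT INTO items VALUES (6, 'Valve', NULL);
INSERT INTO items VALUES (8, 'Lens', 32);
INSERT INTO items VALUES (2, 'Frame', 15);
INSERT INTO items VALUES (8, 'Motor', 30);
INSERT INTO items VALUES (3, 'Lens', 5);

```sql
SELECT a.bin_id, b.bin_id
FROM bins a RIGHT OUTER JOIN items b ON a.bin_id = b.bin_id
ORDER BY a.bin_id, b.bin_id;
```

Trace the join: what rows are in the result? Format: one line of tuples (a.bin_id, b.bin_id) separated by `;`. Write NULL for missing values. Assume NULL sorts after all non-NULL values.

RIGHT JOIN keeps every row from `items`; unmatched rows get NULL for `bins`'s columns.
Matching on a.bin_id = b.bin_id. A NULL in a compared column never satisfies the condition.
- bin_id=NULL: no matching b row.
- bin_id=10: no matching b row.
- bin_id=5: no matching b row.
- bin_id=10: no matching b row.
- bin_id=2: 1 matching b row(s), so 1 row(s) emitted.
- bin_id=8: 3 matching b row(s), so 3 row(s) emitted.
- 2 b row(s) had no a match → kept, a columns NULL.
After projecting and ordering:
a.bin_id | b.bin_id
2 | 2
8 | 8
8 | 8
8 | 8
NULL | 3
NULL | 6

(2, 2); (8, 8); (8, 8); (8, 8); (NULL, 3); (NULL, 6)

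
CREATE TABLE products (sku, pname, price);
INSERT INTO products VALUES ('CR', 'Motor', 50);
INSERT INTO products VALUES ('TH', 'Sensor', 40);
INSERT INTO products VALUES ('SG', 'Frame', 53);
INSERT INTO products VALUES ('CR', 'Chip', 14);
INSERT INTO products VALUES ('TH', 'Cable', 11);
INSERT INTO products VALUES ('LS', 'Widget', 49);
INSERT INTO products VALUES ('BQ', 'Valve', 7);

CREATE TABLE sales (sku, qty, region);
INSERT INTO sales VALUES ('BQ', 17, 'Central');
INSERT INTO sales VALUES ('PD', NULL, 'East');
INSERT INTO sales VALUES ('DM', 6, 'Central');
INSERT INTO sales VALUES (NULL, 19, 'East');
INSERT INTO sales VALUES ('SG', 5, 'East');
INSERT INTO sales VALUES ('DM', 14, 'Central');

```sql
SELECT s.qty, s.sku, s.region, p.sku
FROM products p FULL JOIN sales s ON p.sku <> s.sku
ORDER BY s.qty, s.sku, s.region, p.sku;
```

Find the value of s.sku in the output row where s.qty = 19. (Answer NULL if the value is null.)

FULL OUTER JOIN keeps every row from both sides; unmatched rows get NULL for the other side's columns.
Matching on p.sku <> s.sku. A NULL in a compared column never satisfies the condition.
- sku=CR: 5 matching s row(s), so 5 row(s) emitted.
- sku=TH: 5 matching s row(s), so 5 row(s) emitted.
- sku=SG: 4 matching s row(s), so 4 row(s) emitted.
- sku=CR: 5 matching s row(s), so 5 row(s) emitted.
- sku=TH: 5 matching s row(s), so 5 row(s) emitted.
- sku=LS: 5 matching s row(s), so 5 row(s) emitted.
- sku=BQ: 4 matching s row(s), so 4 row(s) emitted.
- plus 1 unmatched s row(s), each kept with NULL p columns.

NULL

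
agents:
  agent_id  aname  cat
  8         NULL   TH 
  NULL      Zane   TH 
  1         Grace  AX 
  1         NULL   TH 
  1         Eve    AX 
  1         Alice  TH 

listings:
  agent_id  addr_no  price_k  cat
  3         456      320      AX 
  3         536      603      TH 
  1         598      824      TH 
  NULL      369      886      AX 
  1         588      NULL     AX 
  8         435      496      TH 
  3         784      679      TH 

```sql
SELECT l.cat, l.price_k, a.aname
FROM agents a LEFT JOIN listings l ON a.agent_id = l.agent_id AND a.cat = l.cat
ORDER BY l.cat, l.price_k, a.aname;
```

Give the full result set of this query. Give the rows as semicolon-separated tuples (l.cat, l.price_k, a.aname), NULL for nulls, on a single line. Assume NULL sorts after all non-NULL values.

(AX, NULL, Eve); (AX, NULL, Grace); (TH, 496, NULL); (TH, 824, Alice); (TH, 824, NULL); (NULL, NULL, Zane)

LEFT JOIN keeps every row from `agents`; unmatched rows get NULL for `listings`'s columns.
Matching on a.agent_id = l.agent_id AND a.cat = l.cat. A NULL in a compared column never satisfies the condition.
Matched pairs: 5; unmatched a rows kept: 1.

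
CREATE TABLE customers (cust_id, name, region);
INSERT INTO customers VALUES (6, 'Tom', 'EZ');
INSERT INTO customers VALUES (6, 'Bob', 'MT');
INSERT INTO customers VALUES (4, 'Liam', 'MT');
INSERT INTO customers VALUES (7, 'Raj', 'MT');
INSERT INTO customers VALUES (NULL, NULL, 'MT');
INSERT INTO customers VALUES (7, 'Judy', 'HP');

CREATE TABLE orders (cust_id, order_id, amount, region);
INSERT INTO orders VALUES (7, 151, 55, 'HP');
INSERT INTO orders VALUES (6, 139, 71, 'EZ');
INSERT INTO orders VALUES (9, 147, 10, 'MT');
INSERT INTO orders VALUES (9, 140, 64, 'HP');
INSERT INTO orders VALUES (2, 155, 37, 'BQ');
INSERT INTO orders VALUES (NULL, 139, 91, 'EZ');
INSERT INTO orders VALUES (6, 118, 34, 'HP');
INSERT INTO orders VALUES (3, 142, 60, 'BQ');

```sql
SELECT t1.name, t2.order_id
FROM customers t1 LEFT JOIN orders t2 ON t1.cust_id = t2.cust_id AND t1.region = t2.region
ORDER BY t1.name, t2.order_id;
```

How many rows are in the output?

6

LEFT JOIN keeps every row from `customers`; unmatched rows get NULL for `orders`'s columns.
Matching on t1.cust_id = t2.cust_id AND t1.region = t2.region. A NULL in a compared column never satisfies the condition.
- cust_id=6, region=EZ: 1 matching t2 row(s), so 1 row(s) emitted.
- cust_id=6, region=MT: no t2 row matches, row kept with t2 columns NULL.
- cust_id=4, region=MT: no t2 row matches, row kept with t2 columns NULL.
- cust_id=7, region=MT: no t2 row matches, row kept with t2 columns NULL.
- cust_id=NULL, region=MT: no t2 row matches, row kept with t2 columns NULL.
- cust_id=7, region=HP: 1 matching t2 row(s), so 1 row(s) emitted.
Total: 2 matched + 4 padded = 6 rows.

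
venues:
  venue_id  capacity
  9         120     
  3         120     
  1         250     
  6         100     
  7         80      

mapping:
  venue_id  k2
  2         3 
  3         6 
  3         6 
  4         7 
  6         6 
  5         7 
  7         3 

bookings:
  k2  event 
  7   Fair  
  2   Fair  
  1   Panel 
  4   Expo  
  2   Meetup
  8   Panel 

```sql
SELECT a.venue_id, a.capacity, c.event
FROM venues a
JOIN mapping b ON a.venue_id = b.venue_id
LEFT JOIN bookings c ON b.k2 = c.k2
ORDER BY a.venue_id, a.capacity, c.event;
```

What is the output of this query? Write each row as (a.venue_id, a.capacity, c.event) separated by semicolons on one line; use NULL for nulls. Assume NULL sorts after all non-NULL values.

Step 1 — a INNER JOIN b on venue_id → 4 row(s).
Then LEFT JOIN `bookings c` on k2: each of those 4 rows is kept; rows whose b.k2 has no match in c get NULL for c's columns.

(3, 120, NULL); (3, 120, NULL); (6, 100, NULL); (7, 80, NULL)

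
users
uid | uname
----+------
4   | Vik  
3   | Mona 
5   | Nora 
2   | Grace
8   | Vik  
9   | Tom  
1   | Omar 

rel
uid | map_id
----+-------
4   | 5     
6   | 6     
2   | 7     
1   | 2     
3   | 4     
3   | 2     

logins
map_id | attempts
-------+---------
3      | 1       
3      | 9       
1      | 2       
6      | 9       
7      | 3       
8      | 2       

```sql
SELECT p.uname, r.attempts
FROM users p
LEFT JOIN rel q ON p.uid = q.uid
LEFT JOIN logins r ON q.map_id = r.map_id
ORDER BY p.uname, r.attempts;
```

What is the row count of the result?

8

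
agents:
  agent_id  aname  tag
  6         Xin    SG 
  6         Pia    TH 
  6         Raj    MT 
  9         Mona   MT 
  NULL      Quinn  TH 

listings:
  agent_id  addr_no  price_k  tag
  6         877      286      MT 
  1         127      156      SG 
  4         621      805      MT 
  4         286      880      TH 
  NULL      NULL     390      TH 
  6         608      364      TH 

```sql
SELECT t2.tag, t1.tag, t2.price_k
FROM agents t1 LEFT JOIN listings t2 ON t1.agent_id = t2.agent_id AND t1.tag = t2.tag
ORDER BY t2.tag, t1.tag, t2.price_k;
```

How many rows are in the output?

LEFT JOIN keeps every row from `agents`; unmatched rows get NULL for `listings`'s columns.
Matching on t1.agent_id = t2.agent_id AND t1.tag = t2.tag. A NULL in a compared column never satisfies the condition.
- agent_id=6, tag=SG: no t2 row matches, row kept with t2 columns NULL.
- agent_id=6, tag=TH: 1 matching t2 row(s), so 1 row(s) emitted.
- agent_id=6, tag=MT: 1 matching t2 row(s), so 1 row(s) emitted.
- agent_id=9, tag=MT: no t2 row matches, row kept with t2 columns NULL.
- agent_id=NULL, tag=TH: no t2 row matches, row kept with t2 columns NULL.
Total: 2 matched + 3 padded = 5 rows.

5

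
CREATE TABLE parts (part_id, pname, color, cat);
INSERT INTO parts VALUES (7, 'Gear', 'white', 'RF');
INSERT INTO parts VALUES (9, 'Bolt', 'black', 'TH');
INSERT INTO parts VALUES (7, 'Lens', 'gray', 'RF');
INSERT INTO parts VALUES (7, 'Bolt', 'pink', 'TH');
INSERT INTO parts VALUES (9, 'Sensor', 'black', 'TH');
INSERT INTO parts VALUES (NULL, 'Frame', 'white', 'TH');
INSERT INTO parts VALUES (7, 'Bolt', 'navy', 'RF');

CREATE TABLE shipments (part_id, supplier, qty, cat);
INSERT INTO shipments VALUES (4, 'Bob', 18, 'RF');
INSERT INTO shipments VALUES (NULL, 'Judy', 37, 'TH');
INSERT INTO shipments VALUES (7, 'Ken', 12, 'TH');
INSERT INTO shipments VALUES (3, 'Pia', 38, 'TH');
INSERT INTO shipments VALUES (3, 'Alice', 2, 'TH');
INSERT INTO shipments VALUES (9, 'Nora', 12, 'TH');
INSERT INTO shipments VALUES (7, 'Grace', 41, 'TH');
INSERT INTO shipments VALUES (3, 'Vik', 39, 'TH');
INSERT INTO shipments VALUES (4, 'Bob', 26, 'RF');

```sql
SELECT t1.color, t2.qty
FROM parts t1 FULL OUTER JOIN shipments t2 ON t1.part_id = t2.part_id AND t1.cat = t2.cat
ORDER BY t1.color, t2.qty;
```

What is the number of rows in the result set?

14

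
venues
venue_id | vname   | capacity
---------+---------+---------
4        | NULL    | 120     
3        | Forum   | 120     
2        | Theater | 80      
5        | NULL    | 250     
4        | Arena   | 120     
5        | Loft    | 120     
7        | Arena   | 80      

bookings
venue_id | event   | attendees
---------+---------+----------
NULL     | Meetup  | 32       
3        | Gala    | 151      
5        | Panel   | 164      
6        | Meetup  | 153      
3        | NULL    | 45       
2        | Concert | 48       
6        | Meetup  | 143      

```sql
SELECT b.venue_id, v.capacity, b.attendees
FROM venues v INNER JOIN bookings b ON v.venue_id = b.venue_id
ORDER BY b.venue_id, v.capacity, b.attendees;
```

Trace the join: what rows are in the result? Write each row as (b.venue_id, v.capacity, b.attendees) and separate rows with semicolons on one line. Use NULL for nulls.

INNER JOIN keeps only pairs where the ON condition holds.
Matching on v.venue_id = b.venue_id. A NULL in a compared column never satisfies the condition.
Matched pairs: 5.

(2, 80, 48); (3, 120, 45); (3, 120, 151); (5, 120, 164); (5, 250, 164)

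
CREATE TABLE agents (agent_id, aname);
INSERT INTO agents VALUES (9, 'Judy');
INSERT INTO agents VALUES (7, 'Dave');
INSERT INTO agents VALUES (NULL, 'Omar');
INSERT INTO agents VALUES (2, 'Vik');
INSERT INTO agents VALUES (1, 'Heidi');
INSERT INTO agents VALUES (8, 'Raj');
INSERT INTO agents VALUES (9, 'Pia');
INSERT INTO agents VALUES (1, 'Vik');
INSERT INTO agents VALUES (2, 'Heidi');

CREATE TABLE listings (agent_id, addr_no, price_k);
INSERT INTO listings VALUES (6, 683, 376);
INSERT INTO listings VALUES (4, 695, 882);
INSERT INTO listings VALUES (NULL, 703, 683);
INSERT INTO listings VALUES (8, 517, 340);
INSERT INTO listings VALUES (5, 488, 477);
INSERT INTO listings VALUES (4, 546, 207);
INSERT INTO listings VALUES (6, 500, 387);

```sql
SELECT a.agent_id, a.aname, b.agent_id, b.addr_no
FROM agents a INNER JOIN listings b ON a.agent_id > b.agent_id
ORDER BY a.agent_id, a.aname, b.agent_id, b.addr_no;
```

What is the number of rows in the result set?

22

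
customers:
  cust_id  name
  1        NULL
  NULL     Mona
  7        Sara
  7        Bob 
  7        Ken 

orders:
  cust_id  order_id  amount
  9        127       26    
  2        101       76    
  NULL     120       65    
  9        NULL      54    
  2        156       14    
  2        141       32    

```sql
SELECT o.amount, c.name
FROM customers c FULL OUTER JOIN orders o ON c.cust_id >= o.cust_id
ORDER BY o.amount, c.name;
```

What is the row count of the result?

14

FULL OUTER JOIN keeps every row from both sides; unmatched rows get NULL for the other side's columns.
Matching on c.cust_id >= o.cust_id. A NULL in a compared column never satisfies the condition.
Matched pairs: 9; unmatched c rows kept: 2; unmatched o rows kept: 3.
Total: 9 matched + 5 padded = 14 rows.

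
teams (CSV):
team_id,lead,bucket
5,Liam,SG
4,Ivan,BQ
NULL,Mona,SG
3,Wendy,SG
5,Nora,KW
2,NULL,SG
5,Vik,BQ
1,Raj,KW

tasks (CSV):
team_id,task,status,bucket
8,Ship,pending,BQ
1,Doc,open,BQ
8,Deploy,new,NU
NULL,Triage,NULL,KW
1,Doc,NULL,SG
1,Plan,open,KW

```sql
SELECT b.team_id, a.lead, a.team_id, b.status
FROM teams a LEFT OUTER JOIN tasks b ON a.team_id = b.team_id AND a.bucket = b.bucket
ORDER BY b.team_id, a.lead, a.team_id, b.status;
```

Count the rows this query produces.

LEFT JOIN keeps every row from `teams`; unmatched rows get NULL for `tasks`'s columns.
Matching on a.team_id = b.team_id AND a.bucket = b.bucket. A NULL in a compared column never satisfies the condition.
- a (team_id=5, bucket=SG) has no partner → padded with NULL.
- a (team_id=4, bucket=BQ) has no partner → padded with NULL.
- a (team_id=NULL, bucket=SG) has no partner → padded with NULL.
- a (team_id=3, bucket=SG) has no partner → padded with NULL.
- a (team_id=5, bucket=KW) has no partner → padded with NULL.
- a (team_id=2, bucket=SG) has no partner → padded with NULL.
- a (team_id=5, bucket=BQ) has no partner → padded with NULL.
- a (team_id=1, bucket=KW) pairs with 1 row(s) of b.
Total: 1 matched + 7 padded = 8 rows.

8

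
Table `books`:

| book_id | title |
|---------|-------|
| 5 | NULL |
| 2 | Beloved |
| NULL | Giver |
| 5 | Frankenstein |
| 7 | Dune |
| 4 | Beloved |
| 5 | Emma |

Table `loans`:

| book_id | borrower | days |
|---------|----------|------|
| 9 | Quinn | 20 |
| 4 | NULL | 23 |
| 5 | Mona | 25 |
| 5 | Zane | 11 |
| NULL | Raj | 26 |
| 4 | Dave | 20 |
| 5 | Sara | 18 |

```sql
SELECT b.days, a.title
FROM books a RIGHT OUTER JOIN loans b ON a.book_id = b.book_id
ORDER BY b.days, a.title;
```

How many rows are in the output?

RIGHT JOIN keeps every row from `loans`; unmatched rows get NULL for `books`'s columns.
Matching on a.book_id = b.book_id. A NULL in a compared column never satisfies the condition.
- a[0] book_id=5 → 3 match(es) in b → 3 row(s).
- a[1] book_id=2 → no match.
- a[2] book_id=NULL → no match.
- a[3] book_id=5 → 3 match(es) in b → 3 row(s).
- a[4] book_id=7 → no match.
- a[5] book_id=4 → 2 match(es) in b → 2 row(s).
- a[6] book_id=5 → 3 match(es) in b → 3 row(s).
- plus 2 unmatched b row(s), each kept with NULL a columns.
Total: 11 matched + 2 padded = 13 rows.

13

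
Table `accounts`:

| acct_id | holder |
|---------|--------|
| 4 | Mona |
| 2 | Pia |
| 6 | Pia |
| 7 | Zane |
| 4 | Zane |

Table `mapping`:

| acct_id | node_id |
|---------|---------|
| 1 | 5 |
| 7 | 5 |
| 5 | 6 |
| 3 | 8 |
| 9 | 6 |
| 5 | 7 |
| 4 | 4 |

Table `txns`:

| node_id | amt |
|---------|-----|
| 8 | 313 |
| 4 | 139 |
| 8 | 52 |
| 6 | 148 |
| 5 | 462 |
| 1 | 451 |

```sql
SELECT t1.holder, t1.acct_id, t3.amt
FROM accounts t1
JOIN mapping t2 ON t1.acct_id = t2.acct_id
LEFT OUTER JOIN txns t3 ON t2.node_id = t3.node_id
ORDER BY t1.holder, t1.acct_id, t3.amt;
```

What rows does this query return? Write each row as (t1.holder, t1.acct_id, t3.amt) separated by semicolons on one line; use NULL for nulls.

Step 1 — t1 INNER JOIN t2 on acct_id → 3 row(s).
Then LEFT JOIN `txns t3` on node_id: each of those 3 rows is kept; rows whose t2.node_id has no match in t3 get NULL for t3's columns.

(Mona, 4, 139); (Zane, 4, 139); (Zane, 7, 462)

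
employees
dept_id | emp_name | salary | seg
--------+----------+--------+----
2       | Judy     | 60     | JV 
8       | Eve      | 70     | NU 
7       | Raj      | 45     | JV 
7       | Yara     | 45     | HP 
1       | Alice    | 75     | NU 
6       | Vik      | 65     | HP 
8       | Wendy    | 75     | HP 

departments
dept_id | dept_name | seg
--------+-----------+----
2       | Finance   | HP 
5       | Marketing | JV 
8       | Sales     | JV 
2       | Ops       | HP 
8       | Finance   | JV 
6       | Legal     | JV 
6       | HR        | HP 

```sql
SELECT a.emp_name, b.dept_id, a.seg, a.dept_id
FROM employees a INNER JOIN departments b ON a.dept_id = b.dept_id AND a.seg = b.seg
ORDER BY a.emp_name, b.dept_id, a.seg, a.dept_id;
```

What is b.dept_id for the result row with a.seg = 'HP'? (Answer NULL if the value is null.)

INNER JOIN keeps only pairs where the ON condition holds.
Matching on a.dept_id = b.dept_id AND a.seg = b.seg.
- a[0] dept_id=2, seg=JV → no match; dropped.
- a[1] dept_id=8, seg=NU → no match; dropped.
- a[2] dept_id=7, seg=JV → no match; dropped.
- a[3] dept_id=7, seg=HP → no match; dropped.
- a[4] dept_id=1, seg=NU → no match; dropped.
- a[5] dept_id=6, seg=HP → 1 match(es) in b → 1 row(s).
- a[6] dept_id=8, seg=HP → no match; dropped.

6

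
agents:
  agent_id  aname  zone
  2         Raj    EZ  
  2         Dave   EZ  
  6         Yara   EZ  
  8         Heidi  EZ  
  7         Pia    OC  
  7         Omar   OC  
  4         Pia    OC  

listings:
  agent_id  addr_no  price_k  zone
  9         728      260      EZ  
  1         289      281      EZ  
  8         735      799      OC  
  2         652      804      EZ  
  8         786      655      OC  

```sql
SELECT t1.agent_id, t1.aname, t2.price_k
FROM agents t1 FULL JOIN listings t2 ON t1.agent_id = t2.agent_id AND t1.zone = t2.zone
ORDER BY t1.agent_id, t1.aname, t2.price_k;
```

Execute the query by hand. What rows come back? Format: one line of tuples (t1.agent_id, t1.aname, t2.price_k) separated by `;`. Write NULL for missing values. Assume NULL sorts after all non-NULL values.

(2, Dave, 804); (2, Raj, 804); (4, Pia, NULL); (6, Yara, NULL); (7, Omar, NULL); (7, Pia, NULL); (8, Heidi, NULL); (NULL, NULL, 260); (NULL, NULL, 281); (NULL, NULL, 655); (NULL, NULL, 799)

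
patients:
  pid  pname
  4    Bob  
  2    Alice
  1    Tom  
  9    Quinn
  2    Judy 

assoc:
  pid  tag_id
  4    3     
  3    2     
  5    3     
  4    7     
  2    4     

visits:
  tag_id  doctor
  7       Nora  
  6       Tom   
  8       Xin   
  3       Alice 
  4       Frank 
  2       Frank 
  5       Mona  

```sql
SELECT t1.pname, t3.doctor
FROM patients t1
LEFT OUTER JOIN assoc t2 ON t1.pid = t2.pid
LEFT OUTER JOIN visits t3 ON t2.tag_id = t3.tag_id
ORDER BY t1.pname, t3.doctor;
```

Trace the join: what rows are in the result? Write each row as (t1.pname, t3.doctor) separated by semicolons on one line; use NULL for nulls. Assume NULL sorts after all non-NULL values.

Evaluate left to right. First `patients t1 LEFT JOIN assoc t2` on pid: 6 row(s).
Then LEFT JOIN `visits t3` on tag_id: each of those 6 rows is kept; rows whose t2.tag_id has no match in t3 get NULL for t3's columns.

(Alice, Frank); (Bob, Alice); (Bob, Nora); (Judy, Frank); (Quinn, NULL); (Tom, NULL)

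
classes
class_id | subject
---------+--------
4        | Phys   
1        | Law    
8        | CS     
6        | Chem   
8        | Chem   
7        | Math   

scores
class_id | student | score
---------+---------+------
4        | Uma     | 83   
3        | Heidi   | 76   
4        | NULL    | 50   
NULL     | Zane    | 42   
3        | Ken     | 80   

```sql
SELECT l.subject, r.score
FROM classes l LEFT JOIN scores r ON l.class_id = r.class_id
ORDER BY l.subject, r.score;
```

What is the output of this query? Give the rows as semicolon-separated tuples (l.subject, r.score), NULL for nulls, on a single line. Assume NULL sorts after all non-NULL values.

(CS, NULL); (Chem, NULL); (Chem, NULL); (Law, NULL); (Math, NULL); (Phys, 50); (Phys, 83)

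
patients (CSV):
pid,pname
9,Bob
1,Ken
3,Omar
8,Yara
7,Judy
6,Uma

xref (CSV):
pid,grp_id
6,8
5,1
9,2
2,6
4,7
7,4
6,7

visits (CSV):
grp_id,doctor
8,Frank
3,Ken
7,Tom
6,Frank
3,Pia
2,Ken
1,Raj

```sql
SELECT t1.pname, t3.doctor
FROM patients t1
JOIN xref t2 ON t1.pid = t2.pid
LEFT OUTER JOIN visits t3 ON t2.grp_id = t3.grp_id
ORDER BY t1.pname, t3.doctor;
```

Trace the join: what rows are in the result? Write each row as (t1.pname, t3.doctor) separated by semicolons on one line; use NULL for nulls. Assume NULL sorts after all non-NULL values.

Joins associate left-to-right: patients INNER JOIN xref on pid gives 4 intermediate row(s).
Then LEFT JOIN `visits t3` on grp_id: each of those 4 rows is kept; rows whose t2.grp_id has no match in t3 get NULL for t3's columns.

(Bob, Ken); (Judy, NULL); (Uma, Frank); (Uma, Tom)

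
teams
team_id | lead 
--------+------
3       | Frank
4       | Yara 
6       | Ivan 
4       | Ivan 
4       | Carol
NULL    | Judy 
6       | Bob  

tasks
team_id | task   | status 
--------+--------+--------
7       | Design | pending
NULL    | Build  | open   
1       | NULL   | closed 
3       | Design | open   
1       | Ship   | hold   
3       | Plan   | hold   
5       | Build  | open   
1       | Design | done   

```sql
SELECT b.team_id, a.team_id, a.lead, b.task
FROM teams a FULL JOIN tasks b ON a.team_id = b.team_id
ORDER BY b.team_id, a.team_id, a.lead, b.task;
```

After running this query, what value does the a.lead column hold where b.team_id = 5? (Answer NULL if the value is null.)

FULL OUTER JOIN keeps every row from both sides; unmatched rows get NULL for the other side's columns.
Matching on a.team_id = b.team_id. A NULL in a compared column never satisfies the condition.
Matched pairs: 2; unmatched a rows kept: 6; unmatched b rows kept: 6.

NULL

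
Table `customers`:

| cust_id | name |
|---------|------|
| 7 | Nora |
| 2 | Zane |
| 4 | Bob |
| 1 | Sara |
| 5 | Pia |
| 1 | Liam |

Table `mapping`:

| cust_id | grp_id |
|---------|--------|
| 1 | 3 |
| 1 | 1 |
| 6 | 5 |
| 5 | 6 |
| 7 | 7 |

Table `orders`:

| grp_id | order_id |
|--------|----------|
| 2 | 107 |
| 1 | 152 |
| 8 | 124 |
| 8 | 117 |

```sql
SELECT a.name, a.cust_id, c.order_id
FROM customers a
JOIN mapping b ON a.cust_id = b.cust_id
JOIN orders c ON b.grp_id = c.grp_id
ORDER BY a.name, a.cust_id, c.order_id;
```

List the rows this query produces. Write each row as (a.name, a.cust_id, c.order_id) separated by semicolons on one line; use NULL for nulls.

Evaluate left to right. First `customers a INNER JOIN mapping b` on cust_id: 6 row(s).
Then INNER JOIN `orders c` on grp_id: keep only rows whose b.grp_id appears in c.

(Liam, 1, 152); (Sara, 1, 152)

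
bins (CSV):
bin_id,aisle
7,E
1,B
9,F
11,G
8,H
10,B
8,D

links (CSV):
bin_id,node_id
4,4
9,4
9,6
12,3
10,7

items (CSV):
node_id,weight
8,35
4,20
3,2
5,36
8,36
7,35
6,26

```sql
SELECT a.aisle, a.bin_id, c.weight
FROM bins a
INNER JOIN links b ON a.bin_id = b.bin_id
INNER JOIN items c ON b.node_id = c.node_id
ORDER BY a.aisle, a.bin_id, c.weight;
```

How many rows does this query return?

Step 1 — a INNER JOIN b on bin_id → 3 row(s).
Then INNER JOIN `items c` on node_id: keep only rows whose b.node_id appears in c.
Result: 3 row(s).

3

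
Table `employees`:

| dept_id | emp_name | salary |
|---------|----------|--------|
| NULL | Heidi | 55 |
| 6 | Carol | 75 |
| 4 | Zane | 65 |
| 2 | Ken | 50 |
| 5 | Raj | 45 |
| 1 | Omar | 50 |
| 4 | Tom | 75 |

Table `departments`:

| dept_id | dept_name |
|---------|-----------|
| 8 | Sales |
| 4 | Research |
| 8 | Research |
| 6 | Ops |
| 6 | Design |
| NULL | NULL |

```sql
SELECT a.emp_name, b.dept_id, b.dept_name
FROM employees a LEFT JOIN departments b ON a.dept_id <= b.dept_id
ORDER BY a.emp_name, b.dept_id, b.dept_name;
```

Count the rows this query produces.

29

LEFT JOIN keeps every row from `employees`; unmatched rows get NULL for `departments`'s columns.
Matching on a.dept_id <= b.dept_id. A NULL in a compared column never satisfies the condition.
Matched pairs: 28; unmatched a rows kept: 1.
Total: 28 matched + 1 padded = 29 rows.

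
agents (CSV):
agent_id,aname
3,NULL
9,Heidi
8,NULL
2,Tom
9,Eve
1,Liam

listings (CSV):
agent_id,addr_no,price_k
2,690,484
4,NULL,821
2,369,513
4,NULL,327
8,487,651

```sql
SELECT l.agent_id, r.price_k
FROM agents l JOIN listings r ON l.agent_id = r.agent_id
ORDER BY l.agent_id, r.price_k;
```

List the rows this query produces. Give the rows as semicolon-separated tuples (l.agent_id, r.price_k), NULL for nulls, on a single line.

(2, 484); (2, 513); (8, 651)

INNER JOIN keeps only pairs where the ON condition holds.
Matching on l.agent_id = r.agent_id.
Matched pairs: 3.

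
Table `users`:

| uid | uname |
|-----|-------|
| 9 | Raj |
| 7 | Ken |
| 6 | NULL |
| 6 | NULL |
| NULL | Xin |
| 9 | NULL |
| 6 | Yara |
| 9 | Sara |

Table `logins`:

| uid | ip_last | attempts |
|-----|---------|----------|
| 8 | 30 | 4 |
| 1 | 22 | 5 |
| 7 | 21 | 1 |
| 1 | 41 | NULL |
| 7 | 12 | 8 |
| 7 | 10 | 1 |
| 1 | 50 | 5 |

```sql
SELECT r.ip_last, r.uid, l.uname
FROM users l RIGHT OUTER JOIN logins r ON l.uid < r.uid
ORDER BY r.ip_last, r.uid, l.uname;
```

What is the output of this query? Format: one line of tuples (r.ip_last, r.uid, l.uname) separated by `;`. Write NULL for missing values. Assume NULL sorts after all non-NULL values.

RIGHT JOIN keeps every row from `logins`; unmatched rows get NULL for `users`'s columns.
Matching on l.uid < r.uid. A NULL in a compared column never satisfies the condition.
Matched pairs: 13; unmatched r rows kept: 3.

(10, 7, Yara); (10, 7, NULL); (10, 7, NULL); (12, 7, Yara); (12, 7, NULL); (12, 7, NULL); (21, 7, Yara); (21, 7, NULL); (21, 7, NULL); (22, 1, NULL); (30, 8, Ken); (30, 8, Yara); (30, 8, NULL); (30, 8, NULL); (41, 1, NULL); (50, 1, NULL)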